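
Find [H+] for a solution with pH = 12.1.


[H+] = 10^(-pH) = 10^(-12.1)
= 7.94×10^-13 M

7.94×10^-13 M


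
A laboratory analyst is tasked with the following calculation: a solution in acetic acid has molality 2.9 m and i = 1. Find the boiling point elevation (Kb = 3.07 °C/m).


ΔTb = Kb × m × i
= 3.07 × 2.9 × 1
= 8.903 °C

8.903 °C


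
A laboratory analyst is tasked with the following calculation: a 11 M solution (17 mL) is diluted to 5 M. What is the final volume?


C1V1 = C2V2
11 × 17 = 5 × V2
V2 = 187/5 = 37.4 mL

37.4 mL


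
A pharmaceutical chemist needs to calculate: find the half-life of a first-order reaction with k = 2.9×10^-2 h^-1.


t½ = ln2/k = 0.693147/(2.9×10^-2 h^-1)
= 23.90 h

23.90 h


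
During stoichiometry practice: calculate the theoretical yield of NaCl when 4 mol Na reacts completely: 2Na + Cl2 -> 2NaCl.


Mole ratio NaCl:Na = 2:2
n(NaCl) = 4 × 2/2 = 4.000 mol
mass = 4.000 × 58.44 = 233.76 g

233.76 g


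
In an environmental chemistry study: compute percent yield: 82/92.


% yield = actual/theoretical × 100
= 82/92 × 100
= 89.13%

89.13%


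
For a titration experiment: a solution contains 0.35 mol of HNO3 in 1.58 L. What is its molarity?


M = n/V = 0.35/1.58 = 0.222 mol/L

0.222 M


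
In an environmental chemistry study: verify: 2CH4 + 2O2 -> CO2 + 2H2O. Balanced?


Equation: 2CH4 + 2O2 -> CO2 + 2H2O
Check atoms: C: 2≠1, H: 8≠4, O: 4=4
Not balanced

No, not balanced


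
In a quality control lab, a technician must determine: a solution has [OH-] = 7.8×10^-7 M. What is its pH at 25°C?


pOH = -log10([OH-]) = -log10(7.8×10^-7)
= 7 - log10(7.8) = 6.11
pH = 14 - pOH = 14 - 6.11 = 7.89

7.89


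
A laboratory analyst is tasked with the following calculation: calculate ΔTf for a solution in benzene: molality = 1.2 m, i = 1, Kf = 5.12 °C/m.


ΔTf = Kf × m × i
= 5.12 × 1.2 × 1
= 6.144 °C

6.144 °C


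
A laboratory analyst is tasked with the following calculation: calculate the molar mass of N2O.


M(N2O) = 2×14.01 + 1×16.0
= 28.02 + 16.0
= 44.02 g/mol

44.02 g/mol


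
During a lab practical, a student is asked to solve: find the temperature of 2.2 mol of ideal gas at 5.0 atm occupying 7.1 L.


PV = nRT  (R = 0.08206 L·atm/(mol·K))
T = PV/(nR) = 5.0×7.1/(2.2×0.08206)
= 35.50/0.180532
= 196.64 K

196.64 K


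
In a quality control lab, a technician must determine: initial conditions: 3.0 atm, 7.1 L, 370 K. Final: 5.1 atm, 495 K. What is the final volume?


P1V1/T1 = P2V2/T2
V2 = P1V1T2/(T1P2)
= 3.0×7.1×495/(370×5.1)
= 5.587 L

5.587 L


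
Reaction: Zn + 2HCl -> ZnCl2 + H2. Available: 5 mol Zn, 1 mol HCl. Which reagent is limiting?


Mole ratio available / coefficient:
  Zn: 5/1 = 5.000
  HCl: 1/2 = 0.500
Smaller ratio is limiting.

HCl


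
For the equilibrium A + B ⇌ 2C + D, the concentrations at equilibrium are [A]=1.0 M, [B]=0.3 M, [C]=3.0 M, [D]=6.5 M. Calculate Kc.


Kc = [C]^2[D]/([A][B])
= (3.0^2 × 6.5^1)/(1.0^1 × 0.3^1)
= 58.5/0.3
= 195.0

195.0


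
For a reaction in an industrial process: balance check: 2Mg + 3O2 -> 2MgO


Equation: 2Mg + 3O2 -> 2MgO
Check atoms: Mg: 2=2, O: 6≠2
Not balanced

No, not balanced


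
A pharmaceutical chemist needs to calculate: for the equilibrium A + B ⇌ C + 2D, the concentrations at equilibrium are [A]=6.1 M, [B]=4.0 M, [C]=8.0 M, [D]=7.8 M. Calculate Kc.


Kc = [C][D]^2/([A][B])
= (8.0^1 × 7.8^2)/(6.1^1 × 4.0^1)
= 486.72/24.4
= 19.95

19.95


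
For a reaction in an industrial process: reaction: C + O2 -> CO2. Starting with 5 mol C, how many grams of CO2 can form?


Mole ratio CO2:C = 1:1
n(CO2) = 5 × 1/1 = 5.000 mol
mass = 5.000 × 44.01 = 220.05 g

220.05 g


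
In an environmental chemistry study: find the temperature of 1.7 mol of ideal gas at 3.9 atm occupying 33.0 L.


PV = nRT  (R = 0.08206 L·atm/(mol·K))
T = PV/(nR) = 3.9×33.0/(1.7×0.08206)
= 128.70/0.139502
= 922.57 K

922.57 K


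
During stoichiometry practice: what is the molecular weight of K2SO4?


M(K2SO4) = 2×39.1 + 1×32.07 + 4×16.0
= 78.2 + 32.07 + 64.0
= 174.27 g/mol

174.27 g/mol


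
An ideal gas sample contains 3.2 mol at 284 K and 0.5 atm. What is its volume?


PV = nRT  (R = 0.08206 L·atm/(mol·K))
V = nRT/P = 3.2×0.08206×284/0.5
= 149.152 L

149.152 L


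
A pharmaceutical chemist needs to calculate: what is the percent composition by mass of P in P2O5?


M(P2O5) = 2×30.97 + 5×16.0 = 141.94 g/mol
Mass of P = 2 × 30.97 = 61.94 g/mol
% P = 61.94/141.94 × 100 = 43.64%

43.64%


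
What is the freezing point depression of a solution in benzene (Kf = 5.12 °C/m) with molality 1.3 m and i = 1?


ΔTf = Kf × m × i
= 5.12 × 1.3 × 1
= 6.656 °C

6.656 °C


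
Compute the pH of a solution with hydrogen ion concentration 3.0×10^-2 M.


pH = -log10([H+]) = -log10(3.0×10^-2)
= 2 - log10(3.0)
= 2 - 0.48
= 1.52

1.52


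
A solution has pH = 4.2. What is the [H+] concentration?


[H+] = 10^(-pH) = 10^(-4.2)
= 6.31×10^-5 M

6.31×10^-5 M


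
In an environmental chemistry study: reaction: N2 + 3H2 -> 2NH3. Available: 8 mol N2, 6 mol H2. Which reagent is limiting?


Mole ratio available / coefficient:
  N2: 8/1 = 8.000
  H2: 6/3 = 2.000
Smaller ratio is limiting.

H2


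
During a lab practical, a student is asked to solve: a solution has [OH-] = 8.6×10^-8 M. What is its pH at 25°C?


pOH = -log10([OH-]) = -log10(8.6×10^-8)
= 8 - log10(8.6) = 7.07
pH = 14 - pOH = 14 - 7.07 = 6.93

6.93


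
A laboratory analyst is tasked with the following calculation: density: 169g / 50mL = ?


ρ = mass/volume
= 169/50
= 3.38 g/mL

3.38 g/mL


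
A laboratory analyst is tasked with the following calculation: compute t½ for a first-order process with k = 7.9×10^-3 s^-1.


t½ = ln2/k = 0.693147/(7.9×10^-3 s^-1)
= 87.74 s

87.74 s


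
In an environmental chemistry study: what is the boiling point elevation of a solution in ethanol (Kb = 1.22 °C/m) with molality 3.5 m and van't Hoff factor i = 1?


ΔTb = Kb × m × i
= 1.22 × 3.5 × 1
= 4.27 °C

4.27 °C


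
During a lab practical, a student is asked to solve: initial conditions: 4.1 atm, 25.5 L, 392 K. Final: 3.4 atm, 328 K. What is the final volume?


P1V1/T1 = P2V2/T2
V2 = P1V1T2/(T1P2)
= 4.1×25.5×328/(392×3.4)
= 25.73 L

25.73 L


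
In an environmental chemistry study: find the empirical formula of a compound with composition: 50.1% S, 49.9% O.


Assume 100 g sample. Moles of each element:
  S: 50.1/32.07 = 1.562 mol
  O: 49.9/16.0 = 3.119 mol
Divide by smallest (1.562):
  S: 1.562/1.562 = 1.0
  O: 3.119/1.562 = 2.0
Empirical formula: SO2

SO2


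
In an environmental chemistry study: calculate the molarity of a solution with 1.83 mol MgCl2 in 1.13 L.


M = n/V = 1.83/1.13 = 1.619 mol/L

1.619 M


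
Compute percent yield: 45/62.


% yield = actual/theoretical × 100
= 45/62 × 100
= 72.58%

72.58%


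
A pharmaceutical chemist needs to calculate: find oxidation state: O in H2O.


O is usually -2
Oxidation number: -2

-2


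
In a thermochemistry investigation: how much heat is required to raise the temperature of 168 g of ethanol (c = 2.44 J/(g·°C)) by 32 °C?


q = mcΔT = 168 × 2.44 × 32
= 13117.44 J

13117.44 J


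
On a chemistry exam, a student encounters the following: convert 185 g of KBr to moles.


M(KBr) = 119.0 g/mol
n = mass/M = 185/119.0 = 1.5546 mol

1.5546 mol


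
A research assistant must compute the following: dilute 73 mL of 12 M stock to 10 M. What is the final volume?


C1V1 = C2V2
12 × 73 = 10 × V2
V2 = 876/10 = 87.6 mL

87.6 mL


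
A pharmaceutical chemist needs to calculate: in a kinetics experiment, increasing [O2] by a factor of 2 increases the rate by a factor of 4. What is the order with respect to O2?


rate ∝ [O2]^n
2^n = 4 → n = 2
Order in O2: 2

2


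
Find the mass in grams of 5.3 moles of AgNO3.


M(AgNO3) = 169.88 g/mol
mass = n × M = 5.3 × 169.88 = 900.36 g

900.36 g


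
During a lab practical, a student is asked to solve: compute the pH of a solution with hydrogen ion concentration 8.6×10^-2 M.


pH = -log10([H+]) = -log10(8.6×10^-2)
= 2 - log10(8.6)
= 2 - 0.93
= 1.07

1.07


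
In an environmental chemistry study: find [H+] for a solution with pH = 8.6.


[H+] = 10^(-pH) = 10^(-8.6)
= 2.51×10^-9 M

2.51×10^-9 M


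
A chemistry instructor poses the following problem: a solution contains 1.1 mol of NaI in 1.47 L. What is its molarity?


M = n/V = 1.1/1.47 = 0.748 mol/L

0.748 M


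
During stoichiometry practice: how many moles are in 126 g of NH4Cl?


M(NH4Cl) = 53.49 g/mol
n = mass/M = 126/53.49 = 2.3556 mol

2.3556 mol


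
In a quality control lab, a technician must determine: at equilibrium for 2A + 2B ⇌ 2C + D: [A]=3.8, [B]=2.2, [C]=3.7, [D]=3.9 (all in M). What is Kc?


Kc = [C]^2[D]/([A]^2[B]^2)
= (3.7^2 × 3.9^1)/(3.8^2 × 2.2^2)
= 53.391/69.8896
= 0.7639

0.7639


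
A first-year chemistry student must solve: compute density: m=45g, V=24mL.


ρ = mass/volume
= 45/24
= 1.875 g/mL

1.875 g/mL


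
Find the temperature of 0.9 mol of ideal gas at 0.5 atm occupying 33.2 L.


PV = nRT  (R = 0.08206 L·atm/(mol·K))
T = PV/(nR) = 0.5×33.2/(0.9×0.08206)
= 16.60/0.073854
= 224.77 K

224.77 K


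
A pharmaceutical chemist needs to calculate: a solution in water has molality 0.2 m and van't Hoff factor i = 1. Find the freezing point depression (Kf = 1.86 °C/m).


ΔTf = Kf × m × i
= 1.86 × 0.2 × 1
= 0.372 °C

0.372 °C


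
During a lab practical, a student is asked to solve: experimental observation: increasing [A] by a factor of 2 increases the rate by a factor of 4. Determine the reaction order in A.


rate ∝ [A]^n
2^n = 4 → n = 2
Order in A: 2

2


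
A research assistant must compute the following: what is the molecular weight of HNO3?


M(HNO3) = 1×1.008 + 1×14.01 + 3×16.0
= 1.01 + 14.01 + 48.0
= 63.02 g/mol

63.02 g/mol


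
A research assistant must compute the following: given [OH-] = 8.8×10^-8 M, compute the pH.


pOH = -log10([OH-]) = -log10(8.8×10^-8)
= 8 - log10(8.8) = 7.06
pH = 14 - pOH = 14 - 7.06 = 6.94

6.94


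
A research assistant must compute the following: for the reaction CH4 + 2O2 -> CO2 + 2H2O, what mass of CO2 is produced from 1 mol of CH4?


Mole ratio CO2:CH4 = 1:1
n(CO2) = 1 × 1/1 = 1.000 mol
mass = 1.000 × 44.01 = 44.01 g

44.01 g


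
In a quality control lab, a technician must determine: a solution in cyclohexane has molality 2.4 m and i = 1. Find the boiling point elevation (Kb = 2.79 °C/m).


ΔTb = Kb × m × i
= 2.79 × 2.4 × 1
= 6.696 °C

6.696 °C


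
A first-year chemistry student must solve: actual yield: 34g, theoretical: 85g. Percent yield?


% yield = actual/theoretical × 100
= 34/85 × 100
= 40.0%

40.0%


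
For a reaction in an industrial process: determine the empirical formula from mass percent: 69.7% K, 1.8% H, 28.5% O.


Assume 100 g sample. Moles of each element:
  K: 69.7/39.1 = 1.783 mol
  H: 1.8/1.008 = 1.786 mol
  O: 28.5/16.0 = 1.781 mol
Divide by smallest (1.781):
  K: 1.783/1.781 = 1.0
  H: 1.786/1.781 = 1.0
  O: 1.781/1.781 = 1.0
Empirical formula: KOH

KOH


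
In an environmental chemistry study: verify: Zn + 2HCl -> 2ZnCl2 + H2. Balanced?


Equation: Zn + 2HCl -> 2ZnCl2 + H2
Check atoms: Cl: 2≠4, H: 2=2, Zn: 1≠2
Not balanced

No, not balanced


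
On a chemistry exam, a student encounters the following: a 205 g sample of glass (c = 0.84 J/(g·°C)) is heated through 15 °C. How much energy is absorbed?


q = mcΔT = 205 × 0.84 × 15
= 2583.00 J

2583.00 J


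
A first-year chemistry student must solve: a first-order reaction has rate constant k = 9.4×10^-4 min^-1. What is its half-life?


t½ = ln2/k = 0.693147/(9.4×10^-4 min^-1)
= 737.4 min

737.4 min


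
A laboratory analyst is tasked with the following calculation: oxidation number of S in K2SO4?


2(+1) + x + 4(-2) = 0, so x = +6
Oxidation number: +6

+6


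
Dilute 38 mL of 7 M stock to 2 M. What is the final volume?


C1V1 = C2V2
7 × 38 = 2 × V2
V2 = 266/2 = 133.0 mL

133.0 mL


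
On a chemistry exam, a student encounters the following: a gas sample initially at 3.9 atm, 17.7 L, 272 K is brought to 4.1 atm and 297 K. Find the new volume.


P1V1/T1 = P2V2/T2
V2 = P1V1T2/(T1P2)
= 3.9×17.7×297/(272×4.1)
= 18.384 L

18.384 L


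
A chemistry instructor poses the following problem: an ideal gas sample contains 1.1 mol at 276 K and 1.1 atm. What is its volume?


PV = nRT  (R = 0.08206 L·atm/(mol·K))
V = nRT/P = 1.1×0.08206×276/1.1
= 22.649 L

22.649 L


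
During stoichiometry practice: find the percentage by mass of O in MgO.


M(MgO) = 1×24.31 + 1×16.0 = 40.31 g/mol
Mass of O = 1 × 16.0 = 16.00 g/mol
% O = 16.00/40.31 × 100 = 39.69%

39.69%


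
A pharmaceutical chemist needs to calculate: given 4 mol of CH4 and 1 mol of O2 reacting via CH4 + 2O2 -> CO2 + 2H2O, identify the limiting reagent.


Mole ratio available / coefficient:
  CH4: 4/1 = 4.000
  O2: 1/2 = 0.500
Smaller ratio is limiting.

O2


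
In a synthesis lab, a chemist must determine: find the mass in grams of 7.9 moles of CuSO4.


M(CuSO4) = 159.62 g/mol
mass = n × M = 7.9 × 159.62 = 1261.00 g

1261.00 g


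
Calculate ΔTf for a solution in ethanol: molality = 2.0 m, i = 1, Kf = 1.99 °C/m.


ΔTf = Kf × m × i
= 1.99 × 2.0 × 1
= 3.98 °C

3.98 °C


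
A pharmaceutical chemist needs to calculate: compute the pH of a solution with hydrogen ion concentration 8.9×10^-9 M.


pH = -log10([H+]) = -log10(8.9×10^-9)
= 9 - log10(8.9)
= 9 - 0.95
= 8.05

8.05


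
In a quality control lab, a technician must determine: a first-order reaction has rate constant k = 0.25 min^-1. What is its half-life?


t½ = ln2/k = 0.693147/(0.25 min^-1)
= 2.773 min

2.773 min


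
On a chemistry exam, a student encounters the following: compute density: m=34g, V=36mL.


ρ = mass/volume
= 34/36
= 0.944 g/mL

0.944 g/mL


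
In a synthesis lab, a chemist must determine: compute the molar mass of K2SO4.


M(K2SO4) = 2×39.1 + 1×32.07 + 4×16.0
= 78.2 + 32.07 + 64.0
= 174.27 g/mol

174.27 g/mol


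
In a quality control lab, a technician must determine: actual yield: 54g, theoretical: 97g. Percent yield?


% yield = actual/theoretical × 100
= 54/97 × 100
= 55.67%

55.67%


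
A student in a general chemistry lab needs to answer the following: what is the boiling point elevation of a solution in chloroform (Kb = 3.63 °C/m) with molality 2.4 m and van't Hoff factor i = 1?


ΔTb = Kb × m × i
= 3.63 × 2.4 × 1
= 8.712 °C

8.712 °C


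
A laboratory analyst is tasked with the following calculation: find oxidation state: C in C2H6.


2x + 6(+1) = 0, so x = -3
Oxidation number: -3

-3


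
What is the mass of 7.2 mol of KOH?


M(KOH) = 56.11 g/mol
mass = n × M = 7.2 × 56.11 = 403.99 g

403.99 g


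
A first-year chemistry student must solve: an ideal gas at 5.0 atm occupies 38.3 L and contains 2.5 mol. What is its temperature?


PV = nRT  (R = 0.08206 L·atm/(mol·K))
T = PV/(nR) = 5.0×38.3/(2.5×0.08206)
= 191.50/0.205150
= 933.46 K

933.46 K


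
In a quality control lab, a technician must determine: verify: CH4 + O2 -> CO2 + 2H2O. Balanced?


Equation: CH4 + O2 -> CO2 + 2H2O
Check atoms: C: 1=1, H: 4=4, O: 2≠4
Not balanced

No, not balanced


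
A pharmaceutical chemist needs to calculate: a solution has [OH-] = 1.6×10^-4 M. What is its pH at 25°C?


pOH = -log10([OH-]) = -log10(1.6×10^-4)
= 4 - log10(1.6) = 3.8
pH = 14 - pOH = 14 - 3.8 = 10.2

10.2


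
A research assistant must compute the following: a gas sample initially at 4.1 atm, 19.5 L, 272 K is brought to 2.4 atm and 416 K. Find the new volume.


P1V1/T1 = P2V2/T2
V2 = P1V1T2/(T1P2)
= 4.1×19.5×416/(272×2.4)
= 50.949 L

50.949 L


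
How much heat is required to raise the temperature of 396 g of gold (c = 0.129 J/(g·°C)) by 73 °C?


q = mcΔT = 396 × 0.129 × 73
= 3729.13 J

3729.13 J


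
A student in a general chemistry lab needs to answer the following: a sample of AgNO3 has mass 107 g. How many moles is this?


M(AgNO3) = 169.88 g/mol
n = mass/M = 107/169.88 = 0.6299 mol

0.6299 mol


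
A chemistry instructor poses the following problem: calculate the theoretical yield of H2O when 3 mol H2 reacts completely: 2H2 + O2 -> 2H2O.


Mole ratio H2O:H2 = 2:2
n(H2O) = 3 × 2/2 = 3.000 mol
mass = 3.000 × 18.02 = 54.06 g

54.06 g


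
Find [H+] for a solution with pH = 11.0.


[H+] = 10^(-pH) = 10^(-11.0)
= 1.0×10^-11 M

1.0×10^-11 M


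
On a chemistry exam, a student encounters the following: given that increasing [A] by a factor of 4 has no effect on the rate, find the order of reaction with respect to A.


rate ∝ [A]^n
rate ∝ [A]^0
Order in A: 0

0


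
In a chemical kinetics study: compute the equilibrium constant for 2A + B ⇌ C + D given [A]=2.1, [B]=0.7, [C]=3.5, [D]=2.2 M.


Kc = [C][D]/([A]^2[B])
= (3.5^1 × 2.2^1)/(2.1^2 × 0.7^1)
= 7.7/3.087
= 2.494

2.494


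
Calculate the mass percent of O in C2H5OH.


M(C2H5OH) = 2×12.01 + 6×1.008 + 1×16.0 = 46.068 g/mol
Mass of O = 1 × 16.0 = 16.00 g/mol
% O = 16.00/46.068 × 100 = 34.73%

34.73%


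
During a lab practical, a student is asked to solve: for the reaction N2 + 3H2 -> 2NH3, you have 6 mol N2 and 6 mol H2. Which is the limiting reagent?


Mole ratio available / coefficient:
  N2: 6/1 = 6.000
  H2: 6/3 = 2.000
Smaller ratio is limiting.

H2


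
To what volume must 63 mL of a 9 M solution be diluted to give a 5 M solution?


C1V1 = C2V2
9 × 63 = 5 × V2
V2 = 567/5 = 113.4 mL

113.4 mL


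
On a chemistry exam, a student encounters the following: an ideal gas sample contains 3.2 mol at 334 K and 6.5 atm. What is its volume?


PV = nRT  (R = 0.08206 L·atm/(mol·K))
V = nRT/P = 3.2×0.08206×334/6.5
= 13.493 L

13.493 L


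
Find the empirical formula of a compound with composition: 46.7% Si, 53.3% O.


Assume 100 g sample. Moles of each element:
  Si: 46.7/28.09 = 1.663 mol
  O: 53.3/16.0 = 3.331 mol
Divide by smallest (1.663):
  Si: 1.663/1.663 = 1.0
  O: 3.331/1.663 = 2.0
Empirical formula: SiO2

SiO2


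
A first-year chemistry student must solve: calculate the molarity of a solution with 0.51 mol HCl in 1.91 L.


M = n/V = 0.51/1.91 = 0.267 mol/L

0.267 M


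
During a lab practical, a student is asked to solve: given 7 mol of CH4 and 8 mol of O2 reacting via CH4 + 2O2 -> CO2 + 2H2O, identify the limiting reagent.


Mole ratio available / coefficient:
  CH4: 7/1 = 7.000
  O2: 8/2 = 4.000
Smaller ratio is limiting.

O2


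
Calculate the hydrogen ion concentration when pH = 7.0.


[H+] = 10^(-pH) = 10^(-7.0)
= 1.0×10^-7 M

1.0×10^-7 M


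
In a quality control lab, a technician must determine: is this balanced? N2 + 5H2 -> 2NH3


Equation: N2 + 5H2 -> 2NH3
Check atoms: H: 10≠6, N: 2=2
Not balanced

No, not balanced


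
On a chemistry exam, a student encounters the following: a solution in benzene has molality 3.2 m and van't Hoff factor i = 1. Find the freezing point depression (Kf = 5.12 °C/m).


ΔTf = Kf × m × i
= 5.12 × 3.2 × 1
= 16.384 °C

16.384 °C


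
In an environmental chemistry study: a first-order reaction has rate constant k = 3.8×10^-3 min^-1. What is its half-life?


t½ = ln2/k = 0.693147/(3.8×10^-3 min^-1)
= 182.4 min

182.4 min


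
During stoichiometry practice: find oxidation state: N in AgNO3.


(+1) + x + 3(-2) = 0, so x = +5
Oxidation number: +5

+5


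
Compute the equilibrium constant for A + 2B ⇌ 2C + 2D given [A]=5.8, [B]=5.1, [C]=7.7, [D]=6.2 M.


Kc = [C]^2[D]^2/([A][B]^2)
= (7.7^2 × 6.2^2)/(5.8^1 × 5.1^2)
= 2279.1076/150.858
= 15.11

15.11


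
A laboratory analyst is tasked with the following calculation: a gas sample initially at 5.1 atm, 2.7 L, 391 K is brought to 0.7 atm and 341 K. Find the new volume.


P1V1/T1 = P2V2/T2
V2 = P1V1T2/(T1P2)
= 5.1×2.7×341/(391×0.7)
= 17.156 L

17.156 L


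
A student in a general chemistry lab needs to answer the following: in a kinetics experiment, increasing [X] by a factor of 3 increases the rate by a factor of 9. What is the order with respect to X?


rate ∝ [X]^n
3^n = 9 → n = 2
Order in X: 2

2


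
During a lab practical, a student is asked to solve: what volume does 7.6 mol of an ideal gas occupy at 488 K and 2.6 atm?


PV = nRT  (R = 0.08206 L·atm/(mol·K))
V = nRT/P = 7.6×0.08206×488/2.6
= 117.055 L

117.055 L


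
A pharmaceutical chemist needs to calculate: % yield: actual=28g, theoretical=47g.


% yield = actual/theoretical × 100
= 28/47 × 100
= 59.57%

59.57%


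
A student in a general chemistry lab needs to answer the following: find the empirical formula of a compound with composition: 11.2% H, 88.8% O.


Assume 100 g sample. Moles of each element:
  H: 11.2/1.008 = 11.111 mol
  O: 88.8/16.0 = 5.55 mol
Divide by smallest (5.55):
  H: 11.111/5.55 = 2.0
  O: 5.55/5.55 = 1.0
Empirical formula: H2O

H2O


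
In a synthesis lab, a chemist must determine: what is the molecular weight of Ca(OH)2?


M(Ca(OH)2) = 1×40.08 + 2×16.0 + 2×1.008
= 40.08 + 32.0 + 2.02
= 74.1 g/mol

74.1 g/mol


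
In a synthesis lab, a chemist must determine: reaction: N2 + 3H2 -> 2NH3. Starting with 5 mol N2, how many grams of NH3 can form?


Mole ratio NH3:N2 = 2:1
n(NH3) = 5 × 2/1 = 10.000 mol
mass = 10.000 × 17.03 = 170.3 g

170.3 g


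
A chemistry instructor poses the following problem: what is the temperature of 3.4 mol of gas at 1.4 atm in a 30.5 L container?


PV = nRT  (R = 0.08206 L·atm/(mol·K))
T = PV/(nR) = 1.4×30.5/(3.4×0.08206)
= 42.70/0.279004
= 153.04 K

153.04 K


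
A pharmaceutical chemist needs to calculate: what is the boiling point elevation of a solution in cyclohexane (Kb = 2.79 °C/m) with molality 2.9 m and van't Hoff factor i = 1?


ΔTb = Kb × m × i
= 2.79 × 2.9 × 1
= 8.091 °C

8.091 °C


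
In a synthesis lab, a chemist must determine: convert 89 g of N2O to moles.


M(N2O) = 44.02 g/mol
n = mass/M = 89/44.02 = 2.0218 mol

2.0218 mol


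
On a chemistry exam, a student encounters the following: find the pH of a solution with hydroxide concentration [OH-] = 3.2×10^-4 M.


pOH = -log10([OH-]) = -log10(3.2×10^-4)
= 4 - log10(3.2) = 3.49
pH = 14 - pOH = 14 - 3.49 = 10.51

10.51


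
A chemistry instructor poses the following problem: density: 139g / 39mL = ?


ρ = mass/volume
= 139/39
= 3.564 g/mL

3.564 g/mL


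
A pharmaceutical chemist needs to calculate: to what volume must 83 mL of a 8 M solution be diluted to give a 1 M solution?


C1V1 = C2V2
8 × 83 = 1 × V2
V2 = 664/1 = 664.0 mL

664.0 mL


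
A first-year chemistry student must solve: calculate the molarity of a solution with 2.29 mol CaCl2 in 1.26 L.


M = n/V = 2.29/1.26 = 1.817 mol/L

1.817 M


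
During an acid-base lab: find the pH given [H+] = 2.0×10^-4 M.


pH = -log10([H+]) = -log10(2.0×10^-4)
= 4 - log10(2.0)
= 4 - 0.3
= 3.7

3.7


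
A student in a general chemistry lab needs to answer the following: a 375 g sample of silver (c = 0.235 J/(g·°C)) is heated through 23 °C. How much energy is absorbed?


q = mcΔT = 375 × 0.235 × 23
= 2026.88 J

2026.88 J


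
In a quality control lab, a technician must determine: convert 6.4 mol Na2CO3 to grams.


M(Na2CO3) = 105.99 g/mol
mass = n × M = 6.4 × 105.99 = 678.34 g

678.34 g


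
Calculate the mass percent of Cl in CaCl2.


M(CaCl2) = 1×40.08 + 2×35.45 = 110.98 g/mol
Mass of Cl = 2 × 35.45 = 70.90 g/mol
% Cl = 70.90/110.98 × 100 = 63.89%

63.89%


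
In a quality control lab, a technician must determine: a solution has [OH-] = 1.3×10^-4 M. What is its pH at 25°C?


pOH = -log10([OH-]) = -log10(1.3×10^-4)
= 4 - log10(1.3) = 3.89
pH = 14 - pOH = 14 - 3.89 = 10.11

10.11


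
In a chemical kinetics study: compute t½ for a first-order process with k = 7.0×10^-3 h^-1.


t½ = ln2/k = 0.693147/(7.0×10^-3 h^-1)
= 99.02 h

99.02 h


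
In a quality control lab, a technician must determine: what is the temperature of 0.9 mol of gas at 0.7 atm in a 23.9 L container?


PV = nRT  (R = 0.08206 L·atm/(mol·K))
T = PV/(nR) = 0.7×23.9/(0.9×0.08206)
= 16.73/0.073854
= 226.53 K

226.53 K


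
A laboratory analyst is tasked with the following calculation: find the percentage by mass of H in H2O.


M(H2O) = 2×1.008 + 1×16.0 = 18.016 g/mol
Mass of H = 2 × 1.008 = 2.016 g/mol
% H = 2.016/18.016 × 100 = 11.19%

11.19%


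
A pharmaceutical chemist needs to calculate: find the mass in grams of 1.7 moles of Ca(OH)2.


M(Ca(OH)2) = 74.1 g/mol
mass = n × M = 1.7 × 74.1 = 125.97 g

125.97 g


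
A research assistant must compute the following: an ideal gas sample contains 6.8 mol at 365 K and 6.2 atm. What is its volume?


PV = nRT  (R = 0.08206 L·atm/(mol·K))
V = nRT/P = 6.8×0.08206×365/6.2
= 32.85 L

32.85 L


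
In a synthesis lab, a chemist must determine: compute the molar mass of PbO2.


M(PbO2) = 1×207.2 + 2×16.0
= 207.2 + 32.0
= 239.2 g/mol

239.2 g/mol


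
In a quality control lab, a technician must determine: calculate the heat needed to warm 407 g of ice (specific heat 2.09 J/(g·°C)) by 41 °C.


q = mcΔT = 407 × 2.09 × 41
= 34875.83 J

34875.83 J


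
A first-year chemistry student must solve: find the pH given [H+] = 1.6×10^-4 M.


pH = -log10([H+]) = -log10(1.6×10^-4)
= 4 - log10(1.6)
= 4 - 0.2
= 3.8

3.8


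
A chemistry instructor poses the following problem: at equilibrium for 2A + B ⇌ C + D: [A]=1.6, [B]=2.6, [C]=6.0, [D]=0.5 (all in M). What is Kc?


Kc = [C][D]/([A]^2[B])
= (6.0^1 × 0.5^1)/(1.6^2 × 2.6^1)
= 3/6.656
= 0.4507

0.4507


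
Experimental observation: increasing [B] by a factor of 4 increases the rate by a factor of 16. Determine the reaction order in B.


rate ∝ [B]^n
4^n = 16 → n = 2
Order in B: 2

2


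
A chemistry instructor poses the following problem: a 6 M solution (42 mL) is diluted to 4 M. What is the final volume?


C1V1 = C2V2
6 × 42 = 4 × V2
V2 = 252/4 = 63.0 mL

63.0 mL


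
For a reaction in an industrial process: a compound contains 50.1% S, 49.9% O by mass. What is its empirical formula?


Assume 100 g sample. Moles of each element:
  S: 50.1/32.07 = 1.562 mol
  O: 49.9/16.0 = 3.119 mol
Divide by smallest (1.562):
  S: 1.562/1.562 = 1.0
  O: 3.119/1.562 = 2.0
Empirical formula: SO2

SO2


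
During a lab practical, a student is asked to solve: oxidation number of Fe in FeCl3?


x + 3(-1) = 0, so x = +3
Oxidation number: +3

+3


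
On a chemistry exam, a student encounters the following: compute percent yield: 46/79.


% yield = actual/theoretical × 100
= 46/79 × 100
= 58.23%

58.23%


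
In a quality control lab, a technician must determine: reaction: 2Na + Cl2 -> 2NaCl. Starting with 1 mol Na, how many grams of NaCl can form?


Mole ratio NaCl:Na = 2:2
n(NaCl) = 1 × 2/2 = 1.000 mol
mass = 1.000 × 58.44 = 58.44 g

58.44 g


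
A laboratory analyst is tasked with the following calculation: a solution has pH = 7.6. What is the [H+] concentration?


[H+] = 10^(-pH) = 10^(-7.6)
= 2.51×10^-8 M

2.51×10^-8 M


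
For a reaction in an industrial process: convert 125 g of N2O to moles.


M(N2O) = 44.02 g/mol
n = mass/M = 125/44.02 = 2.8396 mol

2.8396 mol


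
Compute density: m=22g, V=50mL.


ρ = mass/volume
= 22/50
= 0.44 g/mL

0.44 g/mL


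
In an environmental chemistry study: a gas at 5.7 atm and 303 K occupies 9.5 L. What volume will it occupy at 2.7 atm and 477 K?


P1V1/T1 = P2V2/T2
V2 = P1V1T2/(T1P2)
= 5.7×9.5×477/(303×2.7)
= 31.573 L

31.573 L


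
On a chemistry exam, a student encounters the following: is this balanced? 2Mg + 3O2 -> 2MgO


Equation: 2Mg + 3O2 -> 2MgO
Check atoms: Mg: 2=2, O: 6≠2
Not balanced

No, not balanced


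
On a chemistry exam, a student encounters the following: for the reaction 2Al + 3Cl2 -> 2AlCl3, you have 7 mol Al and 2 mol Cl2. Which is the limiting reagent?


Mole ratio available / coefficient:
  Al: 7/2 = 3.500
  Cl2: 2/3 = 0.667
Smaller ratio is limiting.

Cl2


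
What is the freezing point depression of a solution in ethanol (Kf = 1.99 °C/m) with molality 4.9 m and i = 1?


ΔTf = Kf × m × i
= 1.99 × 4.9 × 1
= 9.751 °C

9.751 °C


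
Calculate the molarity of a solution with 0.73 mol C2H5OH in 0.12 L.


M = n/V = 0.73/0.12 = 6.083 mol/L

6.083 M


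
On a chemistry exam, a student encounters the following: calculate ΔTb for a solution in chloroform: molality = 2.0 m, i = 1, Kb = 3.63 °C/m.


ΔTb = Kb × m × i
= 3.63 × 2.0 × 1
= 7.26 °C

7.26 °C


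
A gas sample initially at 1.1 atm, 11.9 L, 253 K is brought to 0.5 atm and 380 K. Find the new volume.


P1V1/T1 = P2V2/T2
V2 = P1V1T2/(T1P2)
= 1.1×11.9×380/(253×0.5)
= 39.322 L

39.322 L


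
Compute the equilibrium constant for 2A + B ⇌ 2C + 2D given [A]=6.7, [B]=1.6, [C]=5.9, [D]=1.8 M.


Kc = [C]^2[D]^2/([A]^2[B])
= (5.9^2 × 1.8^2)/(6.7^2 × 1.6^1)
= 112.7844/71.824
= 1.570

1.570


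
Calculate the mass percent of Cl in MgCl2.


M(MgCl2) = 1×24.31 + 2×35.45 = 95.21 g/mol
Mass of Cl = 2 × 35.45 = 70.90 g/mol
% Cl = 70.90/95.21 × 100 = 74.47%

74.47%


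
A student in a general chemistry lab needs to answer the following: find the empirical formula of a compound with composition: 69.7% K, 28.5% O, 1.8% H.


Assume 100 g sample. Moles of each element:
  K: 69.7/39.1 = 1.783 mol
  O: 28.5/16.0 = 1.781 mol
  H: 1.8/1.008 = 1.786 mol
Divide by smallest (1.781):
  K: 1.783/1.781 = 1.0
  O: 1.781/1.781 = 1.0
  H: 1.786/1.781 = 1.0
Empirical formula: KOH

KOH


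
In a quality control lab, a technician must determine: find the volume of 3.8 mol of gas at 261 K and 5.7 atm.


PV = nRT  (R = 0.08206 L·atm/(mol·K))
V = nRT/P = 3.8×0.08206×261/5.7
= 14.278 L

14.278 L


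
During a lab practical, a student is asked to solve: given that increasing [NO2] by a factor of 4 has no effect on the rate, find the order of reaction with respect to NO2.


rate ∝ [NO2]^n
rate ∝ [NO2]^0
Order in NO2: 0

0


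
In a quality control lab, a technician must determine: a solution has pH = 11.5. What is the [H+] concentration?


[H+] = 10^(-pH) = 10^(-11.5)
= 3.16×10^-12 M

3.16×10^-12 M


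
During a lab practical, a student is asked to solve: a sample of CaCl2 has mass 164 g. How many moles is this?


M(CaCl2) = 110.98 g/mol
n = mass/M = 164/110.98 = 1.4777 mol

1.4777 mol


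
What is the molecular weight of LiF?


M(LiF) = 1×6.94 + 1×19.0
= 6.94 + 19.0
= 25.94 g/mol

25.94 g/mol


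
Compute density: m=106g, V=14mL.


ρ = mass/volume
= 106/14
= 7.571 g/mL

7.571 g/mL


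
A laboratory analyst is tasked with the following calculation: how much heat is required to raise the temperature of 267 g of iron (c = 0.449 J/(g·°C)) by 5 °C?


q = mcΔT = 267 × 0.449 × 5
= 599.42 J

599.42 J


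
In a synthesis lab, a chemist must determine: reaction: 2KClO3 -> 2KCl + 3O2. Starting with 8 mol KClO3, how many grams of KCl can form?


Mole ratio KCl:KClO3 = 2:2
n(KCl) = 8 × 2/2 = 8.000 mol
mass = 8.000 × 74.55 = 596.4 g

596.4 g


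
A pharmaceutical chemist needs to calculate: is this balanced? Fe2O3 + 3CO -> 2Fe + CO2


Equation: Fe2O3 + 3CO -> 2Fe + CO2
Check atoms: C: 3≠1, Fe: 2=2, O: 6≠2
Not balanced

No, not balanced


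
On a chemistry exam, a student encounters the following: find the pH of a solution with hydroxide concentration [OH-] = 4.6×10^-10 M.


pOH = -log10([OH-]) = -log10(4.6×10^-10)
= 10 - log10(4.6) = 9.34
pH = 14 - pOH = 14 - 9.34 = 4.66

4.66


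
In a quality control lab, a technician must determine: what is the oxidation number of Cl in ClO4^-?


x + 4(-2) = -1, so x = +7
Oxidation number: +7

+7


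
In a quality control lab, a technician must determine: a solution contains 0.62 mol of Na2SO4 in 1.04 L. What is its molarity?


M = n/V = 0.62/1.04 = 0.596 mol/L

0.596 M


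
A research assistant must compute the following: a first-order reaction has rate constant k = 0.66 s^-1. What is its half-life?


t½ = ln2/k = 0.693147/(0.66 s^-1)
= 1.050 s

1.050 s


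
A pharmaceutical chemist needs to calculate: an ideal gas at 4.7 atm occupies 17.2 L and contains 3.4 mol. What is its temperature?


PV = nRT  (R = 0.08206 L·atm/(mol·K))
T = PV/(nR) = 4.7×17.2/(3.4×0.08206)
= 80.84/0.279004
= 289.74 K

289.74 K


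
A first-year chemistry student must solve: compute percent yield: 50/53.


% yield = actual/theoretical × 100
= 50/53 × 100
= 94.34%

94.34%


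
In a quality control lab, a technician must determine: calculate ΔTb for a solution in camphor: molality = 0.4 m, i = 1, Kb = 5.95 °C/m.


ΔTb = Kb × m × i
= 5.95 × 0.4 × 1
= 2.38 °C

2.38 °C


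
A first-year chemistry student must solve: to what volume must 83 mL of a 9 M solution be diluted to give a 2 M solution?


C1V1 = C2V2
9 × 83 = 2 × V2
V2 = 747/2 = 373.5 mL

373.5 mL


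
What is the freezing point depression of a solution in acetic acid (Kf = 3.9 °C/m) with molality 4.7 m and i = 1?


ΔTf = Kf × m × i
= 3.9 × 4.7 × 1
= 18.33 °C

18.33 °C


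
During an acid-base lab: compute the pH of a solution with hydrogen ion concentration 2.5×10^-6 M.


pH = -log10([H+]) = -log10(2.5×10^-6)
= 6 - log10(2.5)
= 6 - 0.4
= 5.6

5.6


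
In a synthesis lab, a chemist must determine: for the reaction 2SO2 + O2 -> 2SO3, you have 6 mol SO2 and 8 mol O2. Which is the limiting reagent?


Mole ratio available / coefficient:
  SO2: 6/2 = 3.000
  O2: 8/1 = 8.000
Smaller ratio is limiting.

SO2


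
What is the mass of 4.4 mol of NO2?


M(NO2) = 46.01 g/mol
mass = n × M = 4.4 × 46.01 = 202.44 g

202.44 g


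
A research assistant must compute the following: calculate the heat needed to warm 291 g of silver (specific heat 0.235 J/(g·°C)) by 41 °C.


q = mcΔT = 291 × 0.235 × 41
= 2803.79 J

2803.79 J


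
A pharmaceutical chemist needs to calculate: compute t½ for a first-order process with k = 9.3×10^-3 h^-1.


t½ = ln2/k = 0.693147/(9.3×10^-3 h^-1)
= 74.53 h

74.53 h


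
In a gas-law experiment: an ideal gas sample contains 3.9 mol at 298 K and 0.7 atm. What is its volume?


PV = nRT  (R = 0.08206 L·atm/(mol·K))
V = nRT/P = 3.9×0.08206×298/0.7
= 136.243 L

136.243 L


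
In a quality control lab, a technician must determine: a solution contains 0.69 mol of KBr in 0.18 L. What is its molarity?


M = n/V = 0.69/0.18 = 3.833 mol/L

3.833 M


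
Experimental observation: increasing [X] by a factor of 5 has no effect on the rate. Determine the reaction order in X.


rate ∝ [X]^n
rate ∝ [X]^0
Order in X: 0

0


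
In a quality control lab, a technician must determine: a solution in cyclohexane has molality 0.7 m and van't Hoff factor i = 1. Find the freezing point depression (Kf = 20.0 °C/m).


ΔTf = Kf × m × i
= 20.0 × 0.7 × 1
= 14.0 °C

14.0 °C


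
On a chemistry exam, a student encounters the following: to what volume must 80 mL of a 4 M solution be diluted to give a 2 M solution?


C1V1 = C2V2
4 × 80 = 2 × V2
V2 = 320/2 = 160.0 mL

160.0 mL


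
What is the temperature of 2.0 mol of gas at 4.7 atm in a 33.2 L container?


PV = nRT  (R = 0.08206 L·atm/(mol·K))
T = PV/(nR) = 4.7×33.2/(2.0×0.08206)
= 156.04/0.164120
= 950.77 K

950.77 K


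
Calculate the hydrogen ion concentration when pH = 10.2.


[H+] = 10^(-pH) = 10^(-10.2)
= 6.31×10^-11 M

6.31×10^-11 M


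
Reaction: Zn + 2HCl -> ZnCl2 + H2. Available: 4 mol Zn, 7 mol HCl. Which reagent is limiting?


Mole ratio available / coefficient:
  Zn: 4/1 = 4.000
  HCl: 7/2 = 3.500
Smaller ratio is limiting.

HCl


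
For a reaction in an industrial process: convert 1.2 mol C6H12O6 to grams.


M(C6H12O6) = 180.16 g/mol
mass = n × M = 1.2 × 180.16 = 216.19 g

216.19 g


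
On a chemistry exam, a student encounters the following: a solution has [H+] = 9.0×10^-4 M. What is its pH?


pH = -log10([H+]) = -log10(9.0×10^-4)
= 4 - log10(9.0)
= 4 - 0.95
= 3.05

3.05


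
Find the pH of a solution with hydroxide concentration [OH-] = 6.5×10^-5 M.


pOH = -log10([OH-]) = -log10(6.5×10^-5)
= 5 - log10(6.5) = 4.19
pH = 14 - pOH = 14 - 4.19 = 9.81

9.81


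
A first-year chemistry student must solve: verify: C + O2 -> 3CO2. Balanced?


Equation: C + O2 -> 3CO2
Check atoms: C: 1≠3, O: 2≠6
Not balanced

No, not balanced


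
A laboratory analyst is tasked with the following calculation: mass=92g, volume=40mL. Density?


ρ = mass/volume
= 92/40
= 2.3 g/mL

2.3 g/mL


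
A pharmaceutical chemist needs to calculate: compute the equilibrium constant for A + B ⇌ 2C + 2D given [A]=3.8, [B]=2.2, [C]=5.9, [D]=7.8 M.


Kc = [C]^2[D]^2/([A][B])
= (5.9^2 × 7.8^2)/(3.8^1 × 2.2^1)
= 2117.8404/8.36
= 253.3

253.3


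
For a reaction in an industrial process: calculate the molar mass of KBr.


M(KBr) = 1×39.1 + 1×79.9
= 39.1 + 79.9
= 119.0 g/mol

119.0 g/mol


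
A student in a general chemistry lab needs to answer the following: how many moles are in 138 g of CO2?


M(CO2) = 44.01 g/mol
n = mass/M = 138/44.01 = 3.1357 mol

3.1357 mol


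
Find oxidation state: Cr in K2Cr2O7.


2(+1) + 2x + 7(-2) = 0, so x = +6
Oxidation number: +6

+6


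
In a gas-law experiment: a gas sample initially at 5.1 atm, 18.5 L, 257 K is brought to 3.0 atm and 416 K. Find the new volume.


P1V1/T1 = P2V2/T2
V2 = P1V1T2/(T1P2)
= 5.1×18.5×416/(257×3.0)
= 50.907 L

50.907 L


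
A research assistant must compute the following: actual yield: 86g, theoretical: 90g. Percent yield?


% yield = actual/theoretical × 100
= 86/90 × 100
= 95.56%

95.56%


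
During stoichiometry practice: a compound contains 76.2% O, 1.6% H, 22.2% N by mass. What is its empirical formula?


Assume 100 g sample. Moles of each element:
  O: 76.2/16.0 = 4.763 mol
  H: 1.6/1.008 = 1.587 mol
  N: 22.2/14.01 = 1.585 mol
Divide by smallest (1.585):
  O: 4.763/1.585 = 3.01
  H: 1.587/1.585 = 1.0
  N: 1.585/1.585 = 1.0
Empirical formula: HNO3

HNO3


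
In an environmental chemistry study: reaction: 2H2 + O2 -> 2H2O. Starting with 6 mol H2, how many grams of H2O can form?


Mole ratio H2O:H2 = 2:2
n(H2O) = 6 × 2/2 = 6.000 mol
mass = 6.000 × 18.02 = 108.12 g

108.12 g


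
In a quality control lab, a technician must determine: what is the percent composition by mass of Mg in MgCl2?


M(MgCl2) = 1×24.31 + 2×35.45 = 95.21 g/mol
Mass of Mg = 1 × 24.31 = 24.31 g/mol
% Mg = 24.31/95.21 × 100 = 25.53%

25.53%


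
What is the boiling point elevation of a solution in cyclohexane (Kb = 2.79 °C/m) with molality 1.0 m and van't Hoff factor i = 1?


ΔTb = Kb × m × i
= 2.79 × 1.0 × 1
= 2.79 °C

2.79 °C


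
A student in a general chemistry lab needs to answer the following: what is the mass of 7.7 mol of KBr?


M(KBr) = 119.0 g/mol
mass = n × M = 7.7 × 119.0 = 916.30 g

916.30 g


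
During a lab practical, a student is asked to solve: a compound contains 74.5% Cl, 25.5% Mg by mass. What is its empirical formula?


Assume 100 g sample. Moles of each element:
  Cl: 74.5/35.45 = 2.102 mol
  Mg: 25.5/24.31 = 1.049 mol
Divide by smallest (1.049):
  Cl: 2.102/1.049 = 2.0
  Mg: 1.049/1.049 = 1.0
Empirical formula: MgCl2

MgCl2


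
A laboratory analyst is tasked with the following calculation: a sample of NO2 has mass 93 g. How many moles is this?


M(NO2) = 46.01 g/mol
n = mass/M = 93/46.01 = 2.0213 mol

2.0213 mol
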